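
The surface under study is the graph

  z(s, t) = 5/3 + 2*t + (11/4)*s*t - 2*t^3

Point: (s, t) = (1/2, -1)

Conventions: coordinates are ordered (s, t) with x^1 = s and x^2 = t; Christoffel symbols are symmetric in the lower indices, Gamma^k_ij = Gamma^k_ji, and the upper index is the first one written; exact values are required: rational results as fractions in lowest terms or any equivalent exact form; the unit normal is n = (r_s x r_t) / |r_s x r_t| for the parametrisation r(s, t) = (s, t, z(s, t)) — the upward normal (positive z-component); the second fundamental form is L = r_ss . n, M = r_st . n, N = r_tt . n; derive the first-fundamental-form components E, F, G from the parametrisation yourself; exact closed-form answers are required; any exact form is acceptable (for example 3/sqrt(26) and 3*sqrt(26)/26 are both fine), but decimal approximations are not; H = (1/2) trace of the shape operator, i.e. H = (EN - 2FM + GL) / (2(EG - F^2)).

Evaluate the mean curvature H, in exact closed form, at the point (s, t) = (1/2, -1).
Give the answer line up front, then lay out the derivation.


Answer: H = 16140*sqrt(989)/978121

z_s = -11/4, z_t = -21/8, z_ss = 0, z_st = 11/4, z_tt = 12
E = 137/16, F = 231/32, G = 505/64; answer radicand W^2 = 989/64
unnormalised second-form numerators: l = 0, m = 11/4, n = 12; L = l/sqrt(989/64), and similarly M = m/sqrt(W^2), N = n/sqrt(W^2)
H = (E*n - 2*F*m + G*l) / (2*(EG - F^2)*sqrt(W^2)); E*n - 2*F*m + G*l = 4035/64, EG - F^2 = 989/64, so H = (4035/1978)/sqrt(989/64)


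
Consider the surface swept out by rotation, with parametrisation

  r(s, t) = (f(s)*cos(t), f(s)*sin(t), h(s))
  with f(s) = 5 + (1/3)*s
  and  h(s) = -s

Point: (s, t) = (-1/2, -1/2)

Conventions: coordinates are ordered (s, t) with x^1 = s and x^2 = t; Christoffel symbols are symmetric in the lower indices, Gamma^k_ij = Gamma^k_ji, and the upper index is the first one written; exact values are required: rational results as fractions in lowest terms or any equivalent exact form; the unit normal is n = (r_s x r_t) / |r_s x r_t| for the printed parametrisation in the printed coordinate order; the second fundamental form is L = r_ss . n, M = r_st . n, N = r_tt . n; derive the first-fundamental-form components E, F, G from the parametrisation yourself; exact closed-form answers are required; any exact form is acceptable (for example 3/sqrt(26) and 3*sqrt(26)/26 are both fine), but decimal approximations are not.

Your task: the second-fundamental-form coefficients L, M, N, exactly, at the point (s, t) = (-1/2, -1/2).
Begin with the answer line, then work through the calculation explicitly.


Answer: L = 0, M = 0, N = -29*sqrt(10)/20

f = 29/6, f' = 1/3, f'' = 0, h' = -1, h'' = 0
E = 10/9, F = 0, G = 841/36; answer radicand W^2 = 10/9
unnormalised second-form numerators: l = 0, m = 0, n = -29/6; L = l/sqrt(10/9), and similarly M = m/sqrt(W^2), N = n/sqrt(W^2)


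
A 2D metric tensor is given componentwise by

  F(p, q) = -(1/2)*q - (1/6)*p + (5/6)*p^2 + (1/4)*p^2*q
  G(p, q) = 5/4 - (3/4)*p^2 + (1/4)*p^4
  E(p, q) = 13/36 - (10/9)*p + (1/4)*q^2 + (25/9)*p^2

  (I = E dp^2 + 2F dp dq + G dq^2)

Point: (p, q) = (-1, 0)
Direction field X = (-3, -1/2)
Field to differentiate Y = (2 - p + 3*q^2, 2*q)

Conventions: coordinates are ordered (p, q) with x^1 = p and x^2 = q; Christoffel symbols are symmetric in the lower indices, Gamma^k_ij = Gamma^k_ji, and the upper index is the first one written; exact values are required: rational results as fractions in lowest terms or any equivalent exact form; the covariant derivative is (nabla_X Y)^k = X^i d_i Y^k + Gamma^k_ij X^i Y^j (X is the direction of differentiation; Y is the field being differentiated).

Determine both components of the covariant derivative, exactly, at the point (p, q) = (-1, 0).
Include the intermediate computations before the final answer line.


E = 17/4, F = 1, G = 3/4 at the point
E_p = -20/3, E_q = 0, F_p = -11/6, F_q = -1/4, G_p = 1/2, G_q = 0
EG - F^2 = 35/16;  g^inv = (16/35) * [[3/4, -1], [-1, 17/4]]
first-kind symbols [ij,l] = (1/2)(d_i g_jl + d_j g_il - d_l g_ij): [pp,p] = E_p/2 = -10/3, [pp,q] = F_p - E_q/2 = -11/6, [pq,p] = E_q/2 = 0, [pq,q] = G_p/2 = 1/4, [qq,p] = F_q - G_p/2 = -1/2, [qq,q] = G_q/2 = 0
Gamma^p_ij = (G*[ij,p] - F*[ij,q])/(EG - F^2), Gamma^q_ij = (E*[ij,q] - F*[ij,p])/(EG - F^2)
Gamma_ppp = -32/105, Gamma_ppq = -4/35, Gamma_pqq = -6/35, Gamma_qpp = -214/105, Gamma_qpq = 17/35, Gamma_qqq = 8/35
X = (-3, -1/2), Y = (3, 0) at the point

Answer: (nabla_X Y)^p = 207/35, (nabla_X Y)^q = 1163/70


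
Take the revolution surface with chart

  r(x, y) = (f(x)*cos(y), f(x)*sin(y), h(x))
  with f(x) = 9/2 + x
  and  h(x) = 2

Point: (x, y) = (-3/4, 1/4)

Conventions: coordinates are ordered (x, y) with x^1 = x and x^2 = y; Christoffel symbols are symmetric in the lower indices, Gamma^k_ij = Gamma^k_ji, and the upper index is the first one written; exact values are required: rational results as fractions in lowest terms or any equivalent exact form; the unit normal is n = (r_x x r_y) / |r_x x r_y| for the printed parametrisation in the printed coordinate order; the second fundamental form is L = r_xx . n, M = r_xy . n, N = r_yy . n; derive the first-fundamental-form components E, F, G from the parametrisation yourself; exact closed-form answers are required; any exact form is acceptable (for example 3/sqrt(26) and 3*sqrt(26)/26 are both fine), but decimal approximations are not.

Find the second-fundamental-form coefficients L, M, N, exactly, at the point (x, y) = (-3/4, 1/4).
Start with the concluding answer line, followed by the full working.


Answer: L = 0, M = 0, N = 0

f = 15/4, f' = 1, f'' = 0, h' = 0, h'' = 0
E = 1, F = 0, G = 225/16; answer radicand W^2 = 1
unnormalised second-form numerators: l = 0, m = 0, n = 0; L = l/sqrt(1), and similarly M = m/sqrt(W^2), N = n/sqrt(W^2)


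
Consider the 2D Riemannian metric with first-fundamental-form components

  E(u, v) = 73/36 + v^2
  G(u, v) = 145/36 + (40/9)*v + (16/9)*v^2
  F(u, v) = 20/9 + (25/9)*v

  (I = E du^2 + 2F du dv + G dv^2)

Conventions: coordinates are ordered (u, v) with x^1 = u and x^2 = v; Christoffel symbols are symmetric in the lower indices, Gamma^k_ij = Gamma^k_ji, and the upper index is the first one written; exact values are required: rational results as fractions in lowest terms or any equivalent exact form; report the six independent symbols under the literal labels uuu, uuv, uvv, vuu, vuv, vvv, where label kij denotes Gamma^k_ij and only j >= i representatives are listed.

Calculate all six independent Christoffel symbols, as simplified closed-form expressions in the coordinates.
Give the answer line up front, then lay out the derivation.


Answer: Gamma_uuu = (400*v^2 + 320*v)/(256*v^4 + 640*v^3 - 12*v^2 - 480*v + 465), Gamma_uuv = (256*v^3 + 640*v^2 + 580*v)/(256*v^4 + 640*v^3 - 12*v^2 - 480*v + 465), Gamma_uvv = (320*v + 900)/(256*v^4 + 640*v^3 - 12*v^2 - 480*v + 465), Gamma_vuu = (-144*v^3 - 292*v)/(256*v^4 + 640*v^3 - 12*v^2 - 480*v + 465), Gamma_vuv = (-400*v^2 - 320*v)/(256*v^4 + 640*v^3 - 12*v^2 - 480*v + 465), Gamma_vvv = (256*v^3 + 320*v^2 - 592*v - 240)/(256*v^4 + 640*v^3 - 12*v^2 - 480*v + 465)

E = 73/36 + v^2; F = 20/9 + (25/9)*v; G = 145/36 + (40/9)*v + (16/9)*v^2
Gamma^k_ij = (1/2) g^{kl} (d_i g_jl + d_j g_il - d_l g_ij), with g^inv = (1/(EG-F^2)) [[G, -F], [-F, E]]
first partials: E_u = 0, E_v = 2*v, F_u = 0, F_v = 25/9, G_u = 0, G_v = 40/9 + (32/9)*v
D = EG - F^2 = 155/48 - (10/3)*v - (1/12)*v^2 + (40/9)*v^3 + (16/9)*v^4
expanded: Gamma^u_uu = (G E_u - 2F F_u + F E_v)/(2D), Gamma^u_uv = (G E_v - F G_u)/(2D), Gamma^u_vv = (2G F_v - G G_u - F G_v)/(2D), Gamma^v_uu = (2E F_u - E E_v - F E_u)/(2D), Gamma^v_uv = (E G_u - F E_v)/(2D), Gamma^v_vv = (E G_v - 2F F_v + F G_u)/(2D); substitute and cancel common factors


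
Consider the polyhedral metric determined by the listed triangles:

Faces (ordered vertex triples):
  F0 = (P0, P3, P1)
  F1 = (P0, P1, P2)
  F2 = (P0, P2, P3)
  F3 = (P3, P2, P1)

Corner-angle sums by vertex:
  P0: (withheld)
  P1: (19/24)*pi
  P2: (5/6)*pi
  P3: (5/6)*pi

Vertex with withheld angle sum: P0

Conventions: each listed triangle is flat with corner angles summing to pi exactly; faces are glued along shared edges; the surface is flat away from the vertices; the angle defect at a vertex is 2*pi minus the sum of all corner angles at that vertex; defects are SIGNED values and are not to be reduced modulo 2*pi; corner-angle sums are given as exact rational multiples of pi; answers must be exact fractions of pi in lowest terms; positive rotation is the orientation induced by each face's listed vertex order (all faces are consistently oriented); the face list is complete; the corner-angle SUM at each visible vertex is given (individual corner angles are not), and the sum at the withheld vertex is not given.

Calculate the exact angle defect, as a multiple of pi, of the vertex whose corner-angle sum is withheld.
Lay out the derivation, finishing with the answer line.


V = 4, E = 6, F = 4; chi = V - E + F = 2
Gauss-Bonnet: total defect = 2*pi*chi = 4*pi; visible defects sum to (85/24)*pi

Answer: defect(P0) = (11/24)*pi


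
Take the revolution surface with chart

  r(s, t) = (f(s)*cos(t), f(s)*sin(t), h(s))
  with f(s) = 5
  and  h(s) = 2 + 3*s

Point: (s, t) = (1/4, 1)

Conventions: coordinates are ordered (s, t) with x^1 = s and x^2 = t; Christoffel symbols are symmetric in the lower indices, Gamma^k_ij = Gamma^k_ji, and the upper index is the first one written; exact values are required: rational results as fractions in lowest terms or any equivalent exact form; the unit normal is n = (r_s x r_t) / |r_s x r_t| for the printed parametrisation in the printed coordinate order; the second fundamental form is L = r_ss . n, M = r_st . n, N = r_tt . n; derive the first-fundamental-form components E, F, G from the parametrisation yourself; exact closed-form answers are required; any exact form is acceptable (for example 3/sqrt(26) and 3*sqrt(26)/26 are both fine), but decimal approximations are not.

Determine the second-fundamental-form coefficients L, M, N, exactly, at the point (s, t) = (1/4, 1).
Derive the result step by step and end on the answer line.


f = 5, f' = 0, f'' = 0, h' = 3, h'' = 0
E = 9, F = 0, G = 25; answer radicand W^2 = 9
unnormalised second-form numerators: l = 0, m = 0, n = 15; L = l/sqrt(9), and similarly M = m/sqrt(W^2), N = n/sqrt(W^2)

Answer: L = 0, M = 0, N = 5


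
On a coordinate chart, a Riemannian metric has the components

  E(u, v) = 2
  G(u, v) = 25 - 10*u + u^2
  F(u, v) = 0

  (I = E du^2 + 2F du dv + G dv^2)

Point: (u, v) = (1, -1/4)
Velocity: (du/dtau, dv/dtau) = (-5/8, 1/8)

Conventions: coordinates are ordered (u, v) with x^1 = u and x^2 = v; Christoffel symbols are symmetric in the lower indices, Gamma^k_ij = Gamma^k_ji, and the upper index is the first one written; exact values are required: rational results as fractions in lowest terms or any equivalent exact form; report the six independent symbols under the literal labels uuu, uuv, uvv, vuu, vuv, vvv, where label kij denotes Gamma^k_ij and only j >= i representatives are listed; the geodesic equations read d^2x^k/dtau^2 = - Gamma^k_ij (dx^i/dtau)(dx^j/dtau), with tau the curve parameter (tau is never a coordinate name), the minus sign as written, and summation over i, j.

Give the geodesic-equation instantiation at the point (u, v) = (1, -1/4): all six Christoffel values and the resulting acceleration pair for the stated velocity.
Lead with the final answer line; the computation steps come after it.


Answer: Gamma_uuu = 0, Gamma_uuv = 0, Gamma_uvv = 2, Gamma_vuu = 0, Gamma_vuv = -1/4, Gamma_vvv = 0; accelerations (d^2u/dtau^2, d^2v/dtau^2) = (-1/32, -5/128)

E = 2, F = 0, G = 16 at the point
E_u = 0, E_v = 0, F_u = 0, F_v = 0, G_u = -8, G_v = 0
EG - F^2 = 32;  g^inv = (1/32) * [[16, 0], [0, 2]]
first-kind symbols [ij,l] = (1/2)(d_i g_jl + d_j g_il - d_l g_ij): [uu,u] = E_u/2 = 0, [uu,v] = F_u - E_v/2 = 0, [uv,u] = E_v/2 = 0, [uv,v] = G_u/2 = -4, [vv,u] = F_v - G_u/2 = 4, [vv,v] = G_v/2 = 0
Gamma^u_ij = (G*[ij,u] - F*[ij,v])/(EG - F^2), Gamma^v_ij = (E*[ij,v] - F*[ij,u])/(EG - F^2)
Gamma_uuu = 0, Gamma_uuv = 0, Gamma_uvv = 2, Gamma_vuu = 0, Gamma_vuv = -1/4, Gamma_vvv = 0
d^2u/dtau^2 = -(Gamma_uuu*(-5/8)^2 + 2*Gamma_uuv*(-5/8)*(1/8) + Gamma_uvv*(1/8)^2) = -1/32
d^2v/dtau^2 = -(Gamma_vuu*(-5/8)^2 + 2*Gamma_vuv*(-5/8)*(1/8) + Gamma_vvv*(1/8)^2) = -5/128


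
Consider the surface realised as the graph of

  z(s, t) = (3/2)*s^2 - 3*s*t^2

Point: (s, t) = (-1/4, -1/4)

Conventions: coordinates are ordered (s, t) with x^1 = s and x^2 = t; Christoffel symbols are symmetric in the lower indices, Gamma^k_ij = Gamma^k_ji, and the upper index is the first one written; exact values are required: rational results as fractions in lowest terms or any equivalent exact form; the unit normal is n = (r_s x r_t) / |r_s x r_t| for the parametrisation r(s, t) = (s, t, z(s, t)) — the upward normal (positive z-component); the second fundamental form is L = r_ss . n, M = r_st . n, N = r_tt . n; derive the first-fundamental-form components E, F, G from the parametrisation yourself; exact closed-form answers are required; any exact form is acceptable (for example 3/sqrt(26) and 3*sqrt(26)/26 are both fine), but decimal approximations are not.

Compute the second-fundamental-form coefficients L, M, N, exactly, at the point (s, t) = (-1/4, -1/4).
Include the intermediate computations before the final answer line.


z_s = -15/16, z_t = -3/8, z_ss = 3, z_st = 3/2, z_tt = 3/2
E = 481/256, F = 45/128, G = 73/64; answer radicand W^2 = 517/256
unnormalised second-form numerators: l = 3, m = 3/2, n = 3/2; L = l/sqrt(517/256), and similarly M = m/sqrt(W^2), N = n/sqrt(W^2)

Answer: L = 48*sqrt(517)/517, M = 24*sqrt(517)/517, N = 24*sqrt(517)/517


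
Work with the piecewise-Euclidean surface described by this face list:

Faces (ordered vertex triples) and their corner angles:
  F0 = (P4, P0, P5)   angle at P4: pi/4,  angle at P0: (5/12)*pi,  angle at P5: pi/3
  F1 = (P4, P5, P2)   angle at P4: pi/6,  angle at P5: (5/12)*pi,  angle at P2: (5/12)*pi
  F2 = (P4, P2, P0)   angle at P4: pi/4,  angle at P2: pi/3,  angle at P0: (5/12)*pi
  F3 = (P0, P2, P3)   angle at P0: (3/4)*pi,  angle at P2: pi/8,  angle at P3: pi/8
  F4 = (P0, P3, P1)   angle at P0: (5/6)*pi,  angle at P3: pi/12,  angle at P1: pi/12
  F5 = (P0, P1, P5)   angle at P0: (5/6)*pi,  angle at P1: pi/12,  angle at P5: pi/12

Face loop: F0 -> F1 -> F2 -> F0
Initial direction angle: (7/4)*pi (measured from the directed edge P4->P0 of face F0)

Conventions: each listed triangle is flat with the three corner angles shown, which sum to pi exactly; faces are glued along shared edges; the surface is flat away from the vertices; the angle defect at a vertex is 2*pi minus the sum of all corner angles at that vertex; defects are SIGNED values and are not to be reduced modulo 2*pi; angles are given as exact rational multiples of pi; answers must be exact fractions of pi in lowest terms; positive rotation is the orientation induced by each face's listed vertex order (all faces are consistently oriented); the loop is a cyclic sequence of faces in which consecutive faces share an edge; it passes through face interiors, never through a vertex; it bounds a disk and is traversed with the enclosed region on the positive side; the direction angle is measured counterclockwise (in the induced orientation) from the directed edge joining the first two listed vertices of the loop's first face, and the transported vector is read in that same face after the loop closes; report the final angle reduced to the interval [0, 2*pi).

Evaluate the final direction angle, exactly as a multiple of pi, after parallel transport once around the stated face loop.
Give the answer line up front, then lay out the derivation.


Answer: final direction angle = (13/12)*pi

enclosed vertex P4: corner angles sum to (2/3)*pi, defect = 2*pi - (2/3)*pi = (4/3)*pi
holonomy = initial angle + sum of enclosed defects (mod 2*pi), positive in the induced orientation
final angle = (7/4)*pi + (4/3)*pi = (13/12)*pi (mod 2*pi)


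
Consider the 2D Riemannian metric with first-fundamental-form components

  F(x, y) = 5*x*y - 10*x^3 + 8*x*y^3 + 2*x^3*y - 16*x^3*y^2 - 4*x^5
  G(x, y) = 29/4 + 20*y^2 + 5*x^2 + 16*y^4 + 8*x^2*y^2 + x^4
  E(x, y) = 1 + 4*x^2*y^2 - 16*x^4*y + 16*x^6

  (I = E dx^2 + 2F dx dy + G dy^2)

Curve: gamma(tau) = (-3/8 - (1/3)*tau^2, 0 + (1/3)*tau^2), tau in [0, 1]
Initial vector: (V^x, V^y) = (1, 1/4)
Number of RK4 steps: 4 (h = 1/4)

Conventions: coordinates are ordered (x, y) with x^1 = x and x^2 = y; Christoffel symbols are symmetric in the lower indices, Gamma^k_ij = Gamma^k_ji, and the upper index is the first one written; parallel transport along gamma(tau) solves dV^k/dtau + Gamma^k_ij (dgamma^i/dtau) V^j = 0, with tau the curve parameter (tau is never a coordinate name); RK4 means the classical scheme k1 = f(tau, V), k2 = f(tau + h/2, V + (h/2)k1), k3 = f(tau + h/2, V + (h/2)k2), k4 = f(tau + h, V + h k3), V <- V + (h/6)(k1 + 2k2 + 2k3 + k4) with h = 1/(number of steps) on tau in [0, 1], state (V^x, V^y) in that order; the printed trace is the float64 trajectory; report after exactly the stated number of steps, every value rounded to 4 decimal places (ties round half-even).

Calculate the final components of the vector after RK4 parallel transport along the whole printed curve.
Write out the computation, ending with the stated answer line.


gamma'(tau) = (-(2/3)*tau, (2/3)*tau); f(tau, V)^k = -Gamma^k_ij(gamma(tau)) gamma'^i(tau) V^j; h = 1/4; intermediate values shown to 6 dp
curve data and Christoffel symbols at the stage parameters:
  tau = 0.000000: gamma = (-0.375000, 0.000000), gamma' = (0.000000, 0.000000); Gamma_xxx = -0.044398, Gamma_xxy = -0.019732, Gamma_xyy = 0.000000, Gamma_yxx = -0.555798, Gamma_yxy = -0.247021, Gamma_yyy = 0.000000
  tau = 0.125000: gamma = (-0.380208, 0.005208), gamma' = (-0.083333, 0.083333); Gamma_xxx = -0.046295, Gamma_xxy = -0.020416, Gamma_xyy = 0.001119, Gamma_yxx = -0.567122, Gamma_yxy = -0.250103, Gamma_yyy = 0.013704
  tau = 0.250000: gamma = (-0.395833, 0.020833), gamma' = (-0.166667, 0.166667); Gamma_xxx = -0.052432, Gamma_xxy = -0.022577, Gamma_xyy = 0.004753, Gamma_yxx = -0.601862, Gamma_yxy = -0.259159, Gamma_yyy = 0.054560
  tau = 0.375000: gamma = (-0.421875, 0.046875), gamma' = (-0.250000, 0.250000); Gamma_xxx = -0.064263, Gamma_xxy = -0.026553, Gamma_xyy = 0.011801, Gamma_yxx = -0.662066, Gamma_yxy = -0.273565, Gamma_yyy = 0.121584
  tau = 0.500000: gamma = (-0.458333, 0.083333), gamma' = (-0.333333, 0.333333); Gamma_xxx = -0.084601, Gamma_xxy = -0.032942, Gamma_xyy = 0.023958, Gamma_yxx = -0.750233, Gamma_yxy = -0.292126, Gamma_yyy = 0.212455
  tau = 0.625000: gamma = (-0.505208, 0.130208), gamma' = (-0.416667, 0.416667); Gamma_xxx = -0.118100, Gamma_xxy = -0.042581, Gamma_xyy = 0.043898, Gamma_yxx = -0.867734, Gamma_yxy = -0.312864, Gamma_yyy = 0.322540
  tau = 0.750000: gamma = (-0.562500, 0.187500), gamma' = (-0.500000, 0.500000); Gamma_xxx = -0.171513, Gamma_xxy = -0.056388, Gamma_xyy = 0.075184, Gamma_yxx = -1.012364, Gamma_yxy = -0.332832, Gamma_yyy = 0.443776
  tau = 0.875000: gamma = (-0.630208, 0.255208), gamma' = (-0.583333, 0.583333); Gamma_xxx = -0.252930, Gamma_xxy = -0.074914, Gamma_xyy = 0.121348, Gamma_yxx = -1.175367, Gamma_yxy = -0.348124, Gamma_yyy = 0.563903
  tau = 1.000000: gamma = (-0.708333, 0.333333), gamma' = (-0.666667, 0.666667); Gamma_xxx = -0.368940, Gamma_xxy = -0.097618, Gamma_xyy = 0.183752, Gamma_yxx = -1.339248, Gamma_yxy = -0.354354, Gamma_yyy = 0.667018
step 0: V^x = 1.0000, V^y = 0.2500
step 1: k1 = (0.000000, 0.000000), k2 = (-0.002605, -0.031914), k3 = (-0.002597, -0.031818), k4 = (-0.006075, -0.069736); V <- V + (h/6)(k1 + 2k2 + 2k3 + k4): V^x = 0.9993, V^y = 0.2418
step 2: k1 = (-0.006074, -0.069720), k2 = (-0.011649, -0.120009), k3 = (-0.011582, -0.119320), k4 = (-0.021178, -0.187805); V <- V + (h/6)(k1 + 2k2 + 2k3 + k4): V^x = 0.9962, V^y = 0.2111
step 3: k1 = (-0.021159, -0.187636), k2 = (-0.038027, -0.279397), k3 = (-0.037547, -0.275873), k4 = (-0.066157, -0.390494); V <- V + (h/6)(k1 + 2k2 + 2k3 + k4): V^x = 0.9863, V^y = 0.1407
step 4: k1 = (-0.066034, -0.389766), k2 = (-0.112100, -0.520927), k3 = (-0.109625, -0.509426), k4 = (-0.175959, -0.638728); V <- V + (h/6)(k1 + 2k2 + 2k3 + k4): V^x = 0.9577, V^y = 0.0120

Answer: V^x = 0.9577, V^y = 0.0120


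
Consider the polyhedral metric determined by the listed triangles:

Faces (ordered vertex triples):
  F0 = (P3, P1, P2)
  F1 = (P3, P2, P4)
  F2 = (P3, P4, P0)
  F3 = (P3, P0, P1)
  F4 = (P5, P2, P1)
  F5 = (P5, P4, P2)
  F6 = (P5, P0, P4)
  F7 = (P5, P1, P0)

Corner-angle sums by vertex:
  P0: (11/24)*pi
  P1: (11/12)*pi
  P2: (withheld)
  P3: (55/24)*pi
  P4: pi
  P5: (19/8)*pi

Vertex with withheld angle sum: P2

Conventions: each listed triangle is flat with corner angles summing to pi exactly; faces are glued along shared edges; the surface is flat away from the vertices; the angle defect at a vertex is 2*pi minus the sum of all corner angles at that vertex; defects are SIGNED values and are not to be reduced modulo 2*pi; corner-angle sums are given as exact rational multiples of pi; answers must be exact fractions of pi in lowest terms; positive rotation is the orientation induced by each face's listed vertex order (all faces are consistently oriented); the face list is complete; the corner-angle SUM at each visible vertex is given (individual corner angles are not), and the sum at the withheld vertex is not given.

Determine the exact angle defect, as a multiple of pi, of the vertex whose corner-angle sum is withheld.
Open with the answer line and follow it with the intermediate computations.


Answer: defect(P2) = (25/24)*pi

V = 6, E = 12, F = 8; chi = V - E + F = 2
Gauss-Bonnet: total defect = 2*pi*chi = 4*pi; visible defects sum to (71/24)*pi


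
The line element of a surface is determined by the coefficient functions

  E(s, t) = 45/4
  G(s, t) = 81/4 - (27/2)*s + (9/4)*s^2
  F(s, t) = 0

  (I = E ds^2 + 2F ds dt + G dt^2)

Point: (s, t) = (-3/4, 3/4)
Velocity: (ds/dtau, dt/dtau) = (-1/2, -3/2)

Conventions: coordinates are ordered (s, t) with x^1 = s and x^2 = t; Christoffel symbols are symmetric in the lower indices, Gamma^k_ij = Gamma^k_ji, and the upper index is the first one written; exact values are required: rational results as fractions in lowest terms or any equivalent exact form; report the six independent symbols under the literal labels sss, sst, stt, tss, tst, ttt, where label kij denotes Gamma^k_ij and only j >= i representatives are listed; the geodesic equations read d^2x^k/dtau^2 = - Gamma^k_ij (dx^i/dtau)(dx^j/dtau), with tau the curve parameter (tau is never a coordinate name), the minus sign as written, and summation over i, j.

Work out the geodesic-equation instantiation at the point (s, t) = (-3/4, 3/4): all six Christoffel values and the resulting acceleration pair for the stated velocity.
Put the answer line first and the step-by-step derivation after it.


Answer: Gamma_sss = 0, Gamma_sst = 0, Gamma_stt = 3/4, Gamma_tss = 0, Gamma_tst = -4/15, Gamma_ttt = 0; accelerations (d^2s/dtau^2, d^2t/dtau^2) = (-27/16, 2/5)

E = 45/4, F = 0, G = 2025/64 at the point
E_s = 0, E_t = 0, F_s = 0, F_t = 0, G_s = -135/8, G_t = 0
EG - F^2 = 91125/256;  g^inv = (256/91125) * [[2025/64, 0], [0, 45/4]]
first-kind symbols [ij,l] = (1/2)(d_i g_jl + d_j g_il - d_l g_ij): [ss,s] = E_s/2 = 0, [ss,t] = F_s - E_t/2 = 0, [st,s] = E_t/2 = 0, [st,t] = G_s/2 = -135/16, [tt,s] = F_t - G_s/2 = 135/16, [tt,t] = G_t/2 = 0
Gamma^s_ij = (G*[ij,s] - F*[ij,t])/(EG - F^2), Gamma^t_ij = (E*[ij,t] - F*[ij,s])/(EG - F^2)
Gamma_sss = 0, Gamma_sst = 0, Gamma_stt = 3/4, Gamma_tss = 0, Gamma_tst = -4/15, Gamma_ttt = 0
d^2s/dtau^2 = -(Gamma_sss*(-1/2)^2 + 2*Gamma_sst*(-1/2)*(-3/2) + Gamma_stt*(-3/2)^2) = -27/16
d^2t/dtau^2 = -(Gamma_tss*(-1/2)^2 + 2*Gamma_tst*(-1/2)*(-3/2) + Gamma_ttt*(-3/2)^2) = 2/5


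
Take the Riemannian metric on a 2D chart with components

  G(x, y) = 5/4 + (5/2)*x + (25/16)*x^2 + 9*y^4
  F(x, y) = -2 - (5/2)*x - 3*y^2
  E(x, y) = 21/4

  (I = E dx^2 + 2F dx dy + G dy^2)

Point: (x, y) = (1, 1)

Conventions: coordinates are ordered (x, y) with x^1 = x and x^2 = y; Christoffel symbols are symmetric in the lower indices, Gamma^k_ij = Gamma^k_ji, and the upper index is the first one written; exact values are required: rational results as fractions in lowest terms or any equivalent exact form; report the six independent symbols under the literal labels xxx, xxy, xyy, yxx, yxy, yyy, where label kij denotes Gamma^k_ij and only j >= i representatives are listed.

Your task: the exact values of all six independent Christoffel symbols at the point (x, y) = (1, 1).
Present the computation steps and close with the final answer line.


E = 21/4, F = -15/2, G = 229/16 at the point
E_x = 0, E_y = 0, F_x = -5/2, F_y = -6, G_x = 45/8, G_y = 36
EG - F^2 = 1209/64;  g^inv = (64/1209) * [[229/16, 15/2], [15/2, 21/4]]
first-kind symbols [ij,l] = (1/2)(d_i g_jl + d_j g_il - d_l g_ij): [xx,x] = E_x/2 = 0, [xx,y] = F_x - E_y/2 = -5/2, [xy,x] = E_y/2 = 0, [xy,y] = G_x/2 = 45/16, [yy,x] = F_y - G_x/2 = -141/16, [yy,y] = G_y/2 = 18
Gamma^x_ij = (G*[ij,x] - F*[ij,y])/(EG - F^2), Gamma^y_ij = (E*[ij,y] - F*[ij,x])/(EG - F^2)

Answer: Gamma_xxx = -400/403, Gamma_xxy = 450/403, Gamma_xyy = 757/1612, Gamma_yxx = -280/403, Gamma_yxy = 315/403, Gamma_yyy = 606/403


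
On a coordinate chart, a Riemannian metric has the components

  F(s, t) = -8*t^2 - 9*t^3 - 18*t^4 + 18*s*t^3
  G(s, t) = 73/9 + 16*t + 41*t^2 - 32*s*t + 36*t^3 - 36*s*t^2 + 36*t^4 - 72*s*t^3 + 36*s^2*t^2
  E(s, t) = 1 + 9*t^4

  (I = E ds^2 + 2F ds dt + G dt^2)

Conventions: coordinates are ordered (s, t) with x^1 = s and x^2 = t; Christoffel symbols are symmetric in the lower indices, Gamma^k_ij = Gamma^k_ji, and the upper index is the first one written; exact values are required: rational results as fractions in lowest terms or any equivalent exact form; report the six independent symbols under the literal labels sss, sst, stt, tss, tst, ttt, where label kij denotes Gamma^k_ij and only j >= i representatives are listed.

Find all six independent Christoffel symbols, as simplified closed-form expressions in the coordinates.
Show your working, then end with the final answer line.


E = 1 + 9*t^4; F = -8*t^2 - 9*t^3 - 18*t^4 + 18*s*t^3; G = 73/9 + 16*t + 41*t^2 - 32*s*t + 36*t^3 - 36*s*t^2 + 36*t^4 - 72*s*t^3 + 36*s^2*t^2
Gamma^k_ij = (1/2) g^{kl} (d_i g_jl + d_j g_il - d_l g_ij), with g^inv = (1/(EG-F^2)) [[G, -F], [-F, E]]
first partials: E_s = 0, E_t = 36*t^3, F_s = 18*t^3, F_t = -16*t - 27*t^2 - 72*t^3 + 54*s*t^2, G_s = -32*t - 36*t^2 - 72*t^3 + 72*s*t^2, G_t = 16 + 82*t - 32*s + 108*t^2 - 72*s*t + 144*t^3 - 216*s*t^2 + 72*s^2*t
D = EG - F^2 = 73/9 + 16*t + 41*t^2 - 32*s*t + 36*t^3 - 36*s*t^2 + 45*t^4 - 72*s*t^3 + 36*s^2*t^2
expanded: Gamma^s_ss = (G E_s - 2F F_s + F E_t)/(2D), Gamma^s_st = (G E_t - F G_s)/(2D), Gamma^s_tt = (2G F_t - G G_s - F G_t)/(2D), Gamma^t_ss = (2E F_s - E E_t - F E_s)/(2D), Gamma^t_st = (E G_s - F E_t)/(2D), Gamma^t_tt = (E G_t - 2F F_t + F G_s)/(2D); substitute and cancel common factors

Answer: Gamma_sss = 0, Gamma_sst = 162*t^3/(324*s^2*t^2 - 648*s*t^3 - 324*s*t^2 - 288*s*t + 405*t^4 + 324*t^3 + 369*t^2 + 144*t + 73), Gamma_stt = (162*s*t^2 - 324*t^3 - 81*t^2)/(324*s^2*t^2 - 648*s*t^3 - 324*s*t^2 - 288*s*t + 405*t^4 + 324*t^3 + 369*t^2 + 144*t + 73), Gamma_tss = 0, Gamma_tst = (324*s*t^2 - 324*t^3 - 162*t^2 - 144*t)/(324*s^2*t^2 - 648*s*t^3 - 324*s*t^2 - 288*s*t + 405*t^4 + 324*t^3 + 369*t^2 + 144*t + 73), Gamma_ttt = (324*s^2*t - 972*s*t^2 - 324*s*t - 144*s + 648*t^3 + 486*t^2 + 369*t + 72)/(324*s^2*t^2 - 648*s*t^3 - 324*s*t^2 - 288*s*t + 405*t^4 + 324*t^3 + 369*t^2 + 144*t + 73)


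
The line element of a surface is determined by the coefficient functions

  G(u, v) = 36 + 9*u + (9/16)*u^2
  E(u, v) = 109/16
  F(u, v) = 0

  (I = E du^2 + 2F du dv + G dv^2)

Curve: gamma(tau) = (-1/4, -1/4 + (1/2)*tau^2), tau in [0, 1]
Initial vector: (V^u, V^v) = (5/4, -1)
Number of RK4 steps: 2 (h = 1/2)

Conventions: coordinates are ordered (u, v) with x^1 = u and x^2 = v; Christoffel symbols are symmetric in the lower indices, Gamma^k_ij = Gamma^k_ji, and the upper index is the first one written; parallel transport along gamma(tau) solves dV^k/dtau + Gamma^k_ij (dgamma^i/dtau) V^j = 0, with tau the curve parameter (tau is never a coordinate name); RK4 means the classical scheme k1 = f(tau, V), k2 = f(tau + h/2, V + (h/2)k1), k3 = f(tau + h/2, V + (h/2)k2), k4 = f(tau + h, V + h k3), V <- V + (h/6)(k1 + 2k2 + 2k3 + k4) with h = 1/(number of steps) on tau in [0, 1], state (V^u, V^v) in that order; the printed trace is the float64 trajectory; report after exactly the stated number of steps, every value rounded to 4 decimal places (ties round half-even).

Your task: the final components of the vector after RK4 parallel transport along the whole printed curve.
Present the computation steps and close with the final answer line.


gamma'(tau) = (0, tau); f(tau, V)^k = -Gamma^k_ij(gamma(tau)) gamma'^i(tau) V^j; h = 1/2; intermediate values shown to 6 dp
curve data and Christoffel symbols at the stage parameters:
  tau = 0.000000: gamma = (-0.250000, -0.250000), gamma' = (0.000000, 0.000000); Gamma_uuu = 0.000000, Gamma_uuv = 0.000000, Gamma_uvv = -0.639908, Gamma_vuu = 0.000000, Gamma_vuv = 0.129032, Gamma_vvv = 0.000000
  tau = 0.250000: gamma = (-0.250000, -0.218750), gamma' = (0.000000, 0.250000); Gamma_uuu = 0.000000, Gamma_uuv = 0.000000, Gamma_uvv = -0.639908, Gamma_vuu = 0.000000, Gamma_vuv = 0.129032, Gamma_vvv = 0.000000
  tau = 0.500000: gamma = (-0.250000, -0.125000), gamma' = (0.000000, 0.500000); Gamma_uuu = 0.000000, Gamma_uuv = 0.000000, Gamma_uvv = -0.639908, Gamma_vuu = 0.000000, Gamma_vuv = 0.129032, Gamma_vvv = 0.000000
  tau = 0.750000: gamma = (-0.250000, 0.031250), gamma' = (0.000000, 0.750000); Gamma_uuu = 0.000000, Gamma_uuv = 0.000000, Gamma_uvv = -0.639908, Gamma_vuu = 0.000000, Gamma_vuv = 0.129032, Gamma_vvv = 0.000000
  tau = 1.000000: gamma = (-0.250000, 0.250000), gamma' = (0.000000, 1.000000); Gamma_uuu = 0.000000, Gamma_uuv = 0.000000, Gamma_uvv = -0.639908, Gamma_vuu = 0.000000, Gamma_vuv = 0.129032, Gamma_vvv = 0.000000
step 0: V^u = 1.2500, V^v = -1.0000
step 1: k1 = (0.000000, 0.000000), k2 = (-0.159977, -0.040323), k3 = (-0.161590, -0.039032), k4 = (-0.326198, -0.075433); V <- V + (h/6)(k1 + 2k2 + 2k3 + k4): V^u = 1.1692, V^v = -1.0195
step 2: k1 = (-0.326197, -0.075434), k2 = (-0.498346, -0.105259), k3 = (-0.501925, -0.101094), k4 = (-0.684739, -0.118485); V <- V + (h/6)(k1 + 2k2 + 2k3 + k4): V^u = 0.9183, V^v = -1.0701

Answer: V^u = 0.9183, V^v = -1.0701


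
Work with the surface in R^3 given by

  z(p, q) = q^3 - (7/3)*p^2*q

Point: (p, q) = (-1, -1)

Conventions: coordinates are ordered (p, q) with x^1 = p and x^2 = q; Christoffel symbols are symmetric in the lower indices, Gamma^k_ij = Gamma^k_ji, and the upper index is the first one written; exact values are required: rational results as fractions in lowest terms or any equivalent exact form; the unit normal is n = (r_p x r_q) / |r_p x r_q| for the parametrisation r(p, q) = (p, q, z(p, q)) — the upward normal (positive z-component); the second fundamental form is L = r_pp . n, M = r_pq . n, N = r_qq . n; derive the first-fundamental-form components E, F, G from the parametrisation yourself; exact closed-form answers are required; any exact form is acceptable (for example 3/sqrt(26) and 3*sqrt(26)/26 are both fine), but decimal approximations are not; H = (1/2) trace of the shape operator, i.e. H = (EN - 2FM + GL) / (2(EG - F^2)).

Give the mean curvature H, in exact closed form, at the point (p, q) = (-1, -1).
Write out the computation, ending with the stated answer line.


z_p = -14/3, z_q = 2/3, z_pp = 14/3, z_pq = 14/3, z_qq = -6
E = 205/9, F = -28/9, G = 13/9; answer radicand W^2 = 209/9
unnormalised second-form numerators: l = 14/3, m = 14/3, n = -6; L = l/sqrt(209/9), and similarly M = m/sqrt(W^2), N = n/sqrt(W^2)
H = (E*n - 2*F*m + G*l) / (2*(EG - F^2)*sqrt(W^2)); E*n - 2*F*m + G*l = -908/9, EG - F^2 = 209/9, so H = (-454/209)/sqrt(209/9)

Answer: H = -1362*sqrt(209)/43681


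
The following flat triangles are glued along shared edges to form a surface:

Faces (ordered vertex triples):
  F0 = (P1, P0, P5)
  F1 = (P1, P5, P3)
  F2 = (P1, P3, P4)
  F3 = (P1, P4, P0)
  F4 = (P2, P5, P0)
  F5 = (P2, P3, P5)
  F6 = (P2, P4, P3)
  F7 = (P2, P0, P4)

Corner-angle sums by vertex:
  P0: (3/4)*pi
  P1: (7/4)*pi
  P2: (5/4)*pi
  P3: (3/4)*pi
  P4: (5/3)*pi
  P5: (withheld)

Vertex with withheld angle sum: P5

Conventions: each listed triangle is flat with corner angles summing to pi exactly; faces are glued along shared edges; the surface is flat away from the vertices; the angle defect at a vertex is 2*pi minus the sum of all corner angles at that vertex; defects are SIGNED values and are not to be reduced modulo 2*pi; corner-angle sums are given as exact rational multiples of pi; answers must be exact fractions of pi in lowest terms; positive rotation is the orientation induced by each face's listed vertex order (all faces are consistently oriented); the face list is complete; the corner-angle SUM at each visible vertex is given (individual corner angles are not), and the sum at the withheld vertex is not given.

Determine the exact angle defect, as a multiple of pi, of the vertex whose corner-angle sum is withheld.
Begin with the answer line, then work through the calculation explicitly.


Answer: defect(P5) = pi/6

V = 6, E = 12, F = 8; chi = V - E + F = 2
Gauss-Bonnet: total defect = 2*pi*chi = 4*pi; visible defects sum to (23/6)*pi


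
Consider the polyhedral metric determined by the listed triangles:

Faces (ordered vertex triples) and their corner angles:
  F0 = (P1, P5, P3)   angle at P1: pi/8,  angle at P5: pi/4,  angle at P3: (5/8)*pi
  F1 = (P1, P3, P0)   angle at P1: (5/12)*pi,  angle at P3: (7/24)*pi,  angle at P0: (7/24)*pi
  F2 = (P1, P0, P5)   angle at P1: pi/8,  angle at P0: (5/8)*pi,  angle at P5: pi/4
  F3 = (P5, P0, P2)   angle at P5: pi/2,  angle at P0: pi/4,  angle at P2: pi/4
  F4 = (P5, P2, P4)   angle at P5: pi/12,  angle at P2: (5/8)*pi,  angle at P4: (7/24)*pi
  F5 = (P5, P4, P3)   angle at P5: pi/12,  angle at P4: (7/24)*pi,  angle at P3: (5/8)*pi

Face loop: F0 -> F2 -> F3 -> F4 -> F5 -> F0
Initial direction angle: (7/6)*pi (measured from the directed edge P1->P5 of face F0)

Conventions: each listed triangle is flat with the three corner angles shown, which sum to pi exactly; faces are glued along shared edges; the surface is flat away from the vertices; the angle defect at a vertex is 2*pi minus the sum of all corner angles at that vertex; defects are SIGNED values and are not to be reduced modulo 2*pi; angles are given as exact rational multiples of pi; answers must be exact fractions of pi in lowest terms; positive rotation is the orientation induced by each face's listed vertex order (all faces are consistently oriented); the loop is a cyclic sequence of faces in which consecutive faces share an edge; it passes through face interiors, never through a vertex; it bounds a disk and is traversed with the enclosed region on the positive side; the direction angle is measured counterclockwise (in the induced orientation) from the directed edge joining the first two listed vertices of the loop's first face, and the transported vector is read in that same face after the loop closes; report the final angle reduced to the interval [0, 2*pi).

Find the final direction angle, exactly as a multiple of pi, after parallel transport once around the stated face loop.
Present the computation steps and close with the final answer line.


enclosed vertex P5: corner angles sum to (7/6)*pi, defect = 2*pi - (7/6)*pi = (5/6)*pi
final direction = starting direction + enclosed defect total, reduced mod 2*pi (induced orientation)
final angle = (7/6)*pi + (5/6)*pi = 0 (mod 2*pi)

Answer: final direction angle = 0


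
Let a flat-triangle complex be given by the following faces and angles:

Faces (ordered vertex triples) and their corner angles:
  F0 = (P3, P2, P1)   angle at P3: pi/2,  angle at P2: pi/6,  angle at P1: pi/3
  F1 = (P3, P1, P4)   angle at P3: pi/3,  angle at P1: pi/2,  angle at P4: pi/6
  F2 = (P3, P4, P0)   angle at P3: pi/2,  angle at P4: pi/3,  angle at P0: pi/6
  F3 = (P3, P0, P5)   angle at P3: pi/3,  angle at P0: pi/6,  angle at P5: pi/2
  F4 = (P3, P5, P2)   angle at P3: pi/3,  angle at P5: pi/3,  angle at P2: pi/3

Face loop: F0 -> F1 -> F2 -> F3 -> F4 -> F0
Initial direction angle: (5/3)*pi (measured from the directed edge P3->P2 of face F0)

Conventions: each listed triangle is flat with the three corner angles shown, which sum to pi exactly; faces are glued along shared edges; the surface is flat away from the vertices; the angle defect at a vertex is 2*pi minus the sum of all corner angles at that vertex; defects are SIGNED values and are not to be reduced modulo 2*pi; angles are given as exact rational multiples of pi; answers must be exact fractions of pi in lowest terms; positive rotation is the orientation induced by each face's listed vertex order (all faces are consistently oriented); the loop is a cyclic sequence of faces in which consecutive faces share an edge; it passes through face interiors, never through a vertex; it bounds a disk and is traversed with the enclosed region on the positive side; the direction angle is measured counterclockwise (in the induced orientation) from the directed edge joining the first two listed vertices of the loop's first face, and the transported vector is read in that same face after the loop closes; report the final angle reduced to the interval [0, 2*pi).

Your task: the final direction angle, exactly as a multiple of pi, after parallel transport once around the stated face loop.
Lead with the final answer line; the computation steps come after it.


Answer: final direction angle = (5/3)*pi

enclosed vertex P3: corner angles sum to 2*pi, defect = 2*pi - 2*pi = 0
adding the enclosed defects to the starting angle (mod 2*pi, induced orientation) gives the holonomy
final angle = (5/3)*pi + 0 = (5/3)*pi (mod 2*pi)


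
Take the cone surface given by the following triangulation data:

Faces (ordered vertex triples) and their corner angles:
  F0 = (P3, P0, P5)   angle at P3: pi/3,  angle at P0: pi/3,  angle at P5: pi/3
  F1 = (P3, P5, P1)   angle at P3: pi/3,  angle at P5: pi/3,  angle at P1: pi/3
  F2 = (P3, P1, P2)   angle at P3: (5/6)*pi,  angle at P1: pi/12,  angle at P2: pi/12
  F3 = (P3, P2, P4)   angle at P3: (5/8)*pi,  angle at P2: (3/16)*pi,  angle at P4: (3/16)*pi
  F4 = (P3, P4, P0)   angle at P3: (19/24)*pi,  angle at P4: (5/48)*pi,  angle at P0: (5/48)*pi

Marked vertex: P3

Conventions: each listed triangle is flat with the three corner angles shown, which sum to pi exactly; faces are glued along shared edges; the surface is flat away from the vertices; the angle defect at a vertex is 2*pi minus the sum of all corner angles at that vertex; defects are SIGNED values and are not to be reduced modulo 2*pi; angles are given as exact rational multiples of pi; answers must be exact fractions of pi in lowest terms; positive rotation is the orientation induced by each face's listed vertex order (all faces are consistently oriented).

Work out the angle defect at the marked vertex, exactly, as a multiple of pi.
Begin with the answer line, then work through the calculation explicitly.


Answer: defect(P3) = (-11/12)*pi

Sum of corner angles at P3: (35/12)*pi
defect = 2*pi - (35/12)*pi


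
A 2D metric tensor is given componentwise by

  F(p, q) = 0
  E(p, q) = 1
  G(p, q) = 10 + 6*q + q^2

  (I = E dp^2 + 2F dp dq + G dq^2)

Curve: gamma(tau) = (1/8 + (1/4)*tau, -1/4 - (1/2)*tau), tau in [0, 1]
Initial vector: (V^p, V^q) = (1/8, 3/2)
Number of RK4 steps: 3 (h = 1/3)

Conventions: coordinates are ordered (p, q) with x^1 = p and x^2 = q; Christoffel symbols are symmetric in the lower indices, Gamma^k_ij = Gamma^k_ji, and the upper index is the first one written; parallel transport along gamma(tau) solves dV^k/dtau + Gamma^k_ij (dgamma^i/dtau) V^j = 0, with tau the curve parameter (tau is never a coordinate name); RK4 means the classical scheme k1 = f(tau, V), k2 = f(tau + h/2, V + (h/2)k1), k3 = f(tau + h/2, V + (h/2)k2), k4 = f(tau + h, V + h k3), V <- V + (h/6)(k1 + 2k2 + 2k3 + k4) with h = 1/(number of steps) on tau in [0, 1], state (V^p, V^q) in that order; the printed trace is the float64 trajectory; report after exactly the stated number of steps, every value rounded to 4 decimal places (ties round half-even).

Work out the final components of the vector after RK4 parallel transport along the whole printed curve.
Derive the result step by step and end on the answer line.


gamma'(tau) = (1/4, -1/2); f(tau, V)^k = -Gamma^k_ij(gamma(tau)) gamma'^i(tau) V^j; h = 1/3; intermediate values shown to 6 dp
curve data and Christoffel symbols at the stage parameters:
  tau = 0.000000: gamma = (0.125000, -0.250000), gamma' = (0.250000, -0.500000); Gamma_ppp = 0.000000, Gamma_ppq = 0.000000, Gamma_pqq = 0.000000, Gamma_qpp = 0.000000, Gamma_qpq = 0.000000, Gamma_qqq = 0.321168
  tau = 0.166667: gamma = (0.166667, -0.333333), gamma' = (0.250000, -0.500000); Gamma_ppp = 0.000000, Gamma_ppq = 0.000000, Gamma_pqq = 0.000000, Gamma_qpp = 0.000000, Gamma_qpq = 0.000000, Gamma_qqq = 0.328767
  tau = 0.333333: gamma = (0.208333, -0.416667), gamma' = (0.250000, -0.500000); Gamma_ppp = 0.000000, Gamma_ppq = 0.000000, Gamma_pqq = 0.000000, Gamma_qpp = 0.000000, Gamma_qpq = 0.000000, Gamma_qqq = 0.336652
  tau = 0.500000: gamma = (0.250000, -0.500000), gamma' = (0.250000, -0.500000); Gamma_ppp = 0.000000, Gamma_ppq = 0.000000, Gamma_pqq = 0.000000, Gamma_qpp = 0.000000, Gamma_qpq = 0.000000, Gamma_qqq = 0.344828
  tau = 0.666667: gamma = (0.291667, -0.583333), gamma' = (0.250000, -0.500000); Gamma_ppp = 0.000000, Gamma_ppq = 0.000000, Gamma_pqq = 0.000000, Gamma_qpp = 0.000000, Gamma_qpq = 0.000000, Gamma_qqq = 0.353299
  tau = 0.833333: gamma = (0.333333, -0.666667), gamma' = (0.250000, -0.500000); Gamma_ppp = 0.000000, Gamma_ppq = 0.000000, Gamma_pqq = 0.000000, Gamma_qpp = 0.000000, Gamma_qpq = 0.000000, Gamma_qqq = 0.362069
  tau = 1.000000: gamma = (0.375000, -0.750000), gamma' = (0.250000, -0.500000); Gamma_ppp = 0.000000, Gamma_ppq = 0.000000, Gamma_pqq = 0.000000, Gamma_qpp = 0.000000, Gamma_qpq = 0.000000, Gamma_qqq = 0.371134
step 0: V^p = 0.1250, V^q = 1.5000
step 1: k1 = (0.000000, 0.240876), k2 = (0.000000, 0.253175), k3 = (0.000000, 0.253512), k4 = (0.000000, 0.266713); V <- V + (h/6)(k1 + 2k2 + 2k3 + k4): V^p = 0.1250, V^q = 1.5845
step 2: k1 = (0.000000, 0.266712), k2 = (0.000000, 0.280853), k3 = (0.000000, 0.281260), k4 = (0.000000, 0.296463); V <- V + (h/6)(k1 + 2k2 + 2k3 + k4): V^p = 0.1250, V^q = 1.6782
step 3: k1 = (0.000000, 0.296461), k2 = (0.000000, 0.312765), k3 = (0.000000, 0.313257), k4 = (0.000000, 0.330803); V <- V + (h/6)(k1 + 2k2 + 2k3 + k4): V^p = 0.1250, V^q = 1.7826

Answer: V^p = 0.1250, V^q = 1.7826
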